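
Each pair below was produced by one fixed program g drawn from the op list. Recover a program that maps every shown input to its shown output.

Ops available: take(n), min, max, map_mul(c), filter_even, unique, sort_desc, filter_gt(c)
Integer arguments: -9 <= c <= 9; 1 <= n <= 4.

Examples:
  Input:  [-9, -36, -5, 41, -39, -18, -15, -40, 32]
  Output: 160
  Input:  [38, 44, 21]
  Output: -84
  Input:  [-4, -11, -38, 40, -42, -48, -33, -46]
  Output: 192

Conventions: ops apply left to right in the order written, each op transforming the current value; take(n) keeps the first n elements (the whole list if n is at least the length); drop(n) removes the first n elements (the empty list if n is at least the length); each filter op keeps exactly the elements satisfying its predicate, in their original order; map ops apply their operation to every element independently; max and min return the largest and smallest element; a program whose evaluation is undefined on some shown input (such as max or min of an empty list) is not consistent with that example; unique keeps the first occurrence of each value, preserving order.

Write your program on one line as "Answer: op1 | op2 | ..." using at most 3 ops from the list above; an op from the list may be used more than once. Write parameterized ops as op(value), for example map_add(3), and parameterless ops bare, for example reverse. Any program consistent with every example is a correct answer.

map_mul(-4) | max

Check, running the answer program on each example:
  [-9, -36, -5, 41, -39, -18, -15, -40, 32] -> [36, 144, 20, -164, 156, 72, 60, 160, -128] -> 160
  [38, 44, 21] -> [-152, -176, -84] -> -84
  [-4, -11, -38, 40, -42, -48, -33, -46] -> [16, 44, 152, -160, 168, 192, 132, 184] -> 192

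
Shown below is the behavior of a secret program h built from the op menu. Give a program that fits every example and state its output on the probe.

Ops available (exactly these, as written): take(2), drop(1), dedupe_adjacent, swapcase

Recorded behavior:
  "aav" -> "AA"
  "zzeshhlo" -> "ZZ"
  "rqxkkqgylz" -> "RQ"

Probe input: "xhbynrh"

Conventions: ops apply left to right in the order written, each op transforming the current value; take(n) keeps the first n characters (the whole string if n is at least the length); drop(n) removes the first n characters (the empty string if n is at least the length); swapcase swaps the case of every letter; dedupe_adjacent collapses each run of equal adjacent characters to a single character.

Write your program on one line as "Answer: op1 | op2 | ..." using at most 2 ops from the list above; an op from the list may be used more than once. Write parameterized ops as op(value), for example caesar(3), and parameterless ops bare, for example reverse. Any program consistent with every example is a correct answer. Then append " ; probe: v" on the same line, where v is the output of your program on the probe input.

swapcase | take(2) ; probe: "XH"

Check, running the answer program on each example:
  "aav" -> "AAV" -> "AA"
  "zzeshhlo" -> "ZZESHHLO" -> "ZZ"
  "rqxkkqgylz" -> "RQXKKQGYLZ" -> "RQ"
  probe: "xhbynrh" -> "XHBYNRH" -> "XH"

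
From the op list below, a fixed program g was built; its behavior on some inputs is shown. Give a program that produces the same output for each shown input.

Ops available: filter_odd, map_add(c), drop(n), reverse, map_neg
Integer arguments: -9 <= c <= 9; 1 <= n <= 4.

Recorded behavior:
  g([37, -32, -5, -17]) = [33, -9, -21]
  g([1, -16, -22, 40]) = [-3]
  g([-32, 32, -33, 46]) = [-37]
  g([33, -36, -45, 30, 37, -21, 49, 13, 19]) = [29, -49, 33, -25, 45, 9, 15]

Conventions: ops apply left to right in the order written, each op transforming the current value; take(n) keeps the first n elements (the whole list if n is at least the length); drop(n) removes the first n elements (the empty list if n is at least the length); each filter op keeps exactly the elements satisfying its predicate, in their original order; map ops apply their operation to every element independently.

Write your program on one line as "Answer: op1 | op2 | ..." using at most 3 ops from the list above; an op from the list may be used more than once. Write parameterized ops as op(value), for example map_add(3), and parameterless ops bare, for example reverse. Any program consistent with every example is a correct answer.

filter_odd | map_add(-4)

Check, running the answer program on each example:
  [37, -32, -5, -17] -> [37, -5, -17] -> [33, -9, -21]
  [1, -16, -22, 40] -> [1] -> [-3]
  [-32, 32, -33, 46] -> [-33] -> [-37]
  [33, -36, -45, 30, 37, -21, 49, 13, 19] -> [33, -45, 37, -21, 49, 13, 19] -> [29, -49, 33, -25, 45, 9, 15]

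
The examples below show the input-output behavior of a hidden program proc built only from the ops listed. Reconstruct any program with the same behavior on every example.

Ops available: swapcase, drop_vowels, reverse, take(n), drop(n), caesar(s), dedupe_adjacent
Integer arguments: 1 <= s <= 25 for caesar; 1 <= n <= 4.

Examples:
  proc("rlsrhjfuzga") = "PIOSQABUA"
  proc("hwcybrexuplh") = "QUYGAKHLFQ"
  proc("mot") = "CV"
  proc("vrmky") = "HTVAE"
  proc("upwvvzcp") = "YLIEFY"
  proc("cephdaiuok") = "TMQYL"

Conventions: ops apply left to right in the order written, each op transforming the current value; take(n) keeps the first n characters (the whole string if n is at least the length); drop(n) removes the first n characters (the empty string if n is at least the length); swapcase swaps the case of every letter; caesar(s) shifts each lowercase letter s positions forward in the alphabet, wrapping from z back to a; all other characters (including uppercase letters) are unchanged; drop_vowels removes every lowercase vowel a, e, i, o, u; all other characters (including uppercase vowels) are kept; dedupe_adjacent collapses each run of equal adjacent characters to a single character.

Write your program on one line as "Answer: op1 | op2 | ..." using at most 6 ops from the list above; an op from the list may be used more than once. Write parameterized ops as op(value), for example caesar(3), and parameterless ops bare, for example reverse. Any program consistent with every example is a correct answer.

reverse | drop_vowels | caesar(9) | swapcase | dedupe_adjacent

Check, running the answer program on each example:
  "rlsrhjfuzga" -> "agzufjhrslr" -> "gzfjhrslr" -> "piosqabua" -> "PIOSQABUA" -> "PIOSQABUA"
  "hwcybrexuplh" -> "hlpuxerbycwh" -> "hlpxrbycwh" -> "quygakhlfq" -> "QUYGAKHLFQ" -> "QUYGAKHLFQ"
  "mot" -> "tom" -> "tm" -> "cv" -> "CV" -> "CV"
  "vrmky" -> "ykmrv" -> "ykmrv" -> "htvae" -> "HTVAE" -> "HTVAE"
  "upwvvzcp" -> "pczvvwpu" -> "pczvvwp" -> "ylieefy" -> "YLIEEFY" -> "YLIEFY"
  "cephdaiuok" -> "kouiadhpec" -> "kdhpc" -> "tmqyl" -> "TMQYL" -> "TMQYL"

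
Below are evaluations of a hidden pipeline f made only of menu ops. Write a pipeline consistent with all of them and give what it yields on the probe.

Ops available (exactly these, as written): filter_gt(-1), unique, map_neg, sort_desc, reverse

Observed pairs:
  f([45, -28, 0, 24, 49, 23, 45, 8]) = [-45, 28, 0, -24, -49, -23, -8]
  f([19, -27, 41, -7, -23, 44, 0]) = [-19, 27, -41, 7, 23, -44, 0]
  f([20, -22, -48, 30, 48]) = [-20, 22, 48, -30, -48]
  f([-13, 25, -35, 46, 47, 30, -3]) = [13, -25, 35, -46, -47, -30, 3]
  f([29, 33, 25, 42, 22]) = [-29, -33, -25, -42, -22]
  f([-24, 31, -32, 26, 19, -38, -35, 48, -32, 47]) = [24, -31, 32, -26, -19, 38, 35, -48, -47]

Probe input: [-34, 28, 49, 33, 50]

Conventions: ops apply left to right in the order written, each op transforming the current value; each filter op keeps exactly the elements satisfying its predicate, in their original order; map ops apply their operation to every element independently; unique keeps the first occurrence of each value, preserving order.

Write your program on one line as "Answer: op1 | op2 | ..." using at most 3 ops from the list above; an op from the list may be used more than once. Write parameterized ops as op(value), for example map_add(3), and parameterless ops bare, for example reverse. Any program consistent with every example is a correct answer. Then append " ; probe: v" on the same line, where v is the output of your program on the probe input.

map_neg | unique ; probe: [34, -28, -49, -33, -50]

Check, running the answer program on each example:
  [45, -28, 0, 24, 49, 23, 45, 8] -> [-45, 28, 0, -24, -49, -23, -45, -8] -> [-45, 28, 0, -24, -49, -23, -8]
  [19, -27, 41, -7, -23, 44, 0] -> [-19, 27, -41, 7, 23, -44, 0] -> [-19, 27, -41, 7, 23, -44, 0]
  [20, -22, -48, 30, 48] -> [-20, 22, 48, -30, -48] -> [-20, 22, 48, -30, -48]
  [-13, 25, -35, 46, 47, 30, -3] -> [13, -25, 35, -46, -47, -30, 3] -> [13, -25, 35, -46, -47, -30, 3]
  [29, 33, 25, 42, 22] -> [-29, -33, -25, -42, -22] -> [-29, -33, -25, -42, -22]
  [-24, 31, -32, 26, 19, -38, -35, 48, -32, 47] -> [24, -31, 32, -26, -19, 38, 35, -48, 32, -47] -> [24, -31, 32, -26, -19, 38, 35, -48, -47]
  probe: [-34, 28, 49, 33, 50] -> [34, -28, -49, -33, -50] -> [34, -28, -49, -33, -50]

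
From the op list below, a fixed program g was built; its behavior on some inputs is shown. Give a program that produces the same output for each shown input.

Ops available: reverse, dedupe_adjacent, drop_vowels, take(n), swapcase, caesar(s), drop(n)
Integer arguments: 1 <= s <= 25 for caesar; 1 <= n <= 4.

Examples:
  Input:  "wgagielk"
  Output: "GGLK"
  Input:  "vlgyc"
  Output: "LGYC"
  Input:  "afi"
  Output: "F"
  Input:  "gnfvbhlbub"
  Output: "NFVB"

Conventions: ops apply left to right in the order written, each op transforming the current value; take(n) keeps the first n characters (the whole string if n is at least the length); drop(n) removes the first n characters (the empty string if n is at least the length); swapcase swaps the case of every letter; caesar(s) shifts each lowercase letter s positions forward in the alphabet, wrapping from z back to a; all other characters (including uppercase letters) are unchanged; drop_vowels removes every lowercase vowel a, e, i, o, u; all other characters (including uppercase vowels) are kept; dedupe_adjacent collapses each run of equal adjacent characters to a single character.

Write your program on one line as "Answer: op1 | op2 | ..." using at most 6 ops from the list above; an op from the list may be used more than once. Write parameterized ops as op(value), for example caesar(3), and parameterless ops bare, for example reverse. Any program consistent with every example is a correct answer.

drop(1) | reverse | drop_vowels | swapcase | reverse | take(4)

Check, running the answer program on each example:
  "wgagielk" -> "gagielk" -> "kleigag" -> "klgg" -> "KLGG" -> "GGLK" -> "GGLK"
  "vlgyc" -> "lgyc" -> "cygl" -> "cygl" -> "CYGL" -> "LGYC" -> "LGYC"
  "afi" -> "fi" -> "if" -> "f" -> "F" -> "F" -> "F"
  "gnfvbhlbub" -> "nfvbhlbub" -> "bublhbvfn" -> "bblhbvfn" -> "BBLHBVFN" -> "NFVBHLBB" -> "NFVB"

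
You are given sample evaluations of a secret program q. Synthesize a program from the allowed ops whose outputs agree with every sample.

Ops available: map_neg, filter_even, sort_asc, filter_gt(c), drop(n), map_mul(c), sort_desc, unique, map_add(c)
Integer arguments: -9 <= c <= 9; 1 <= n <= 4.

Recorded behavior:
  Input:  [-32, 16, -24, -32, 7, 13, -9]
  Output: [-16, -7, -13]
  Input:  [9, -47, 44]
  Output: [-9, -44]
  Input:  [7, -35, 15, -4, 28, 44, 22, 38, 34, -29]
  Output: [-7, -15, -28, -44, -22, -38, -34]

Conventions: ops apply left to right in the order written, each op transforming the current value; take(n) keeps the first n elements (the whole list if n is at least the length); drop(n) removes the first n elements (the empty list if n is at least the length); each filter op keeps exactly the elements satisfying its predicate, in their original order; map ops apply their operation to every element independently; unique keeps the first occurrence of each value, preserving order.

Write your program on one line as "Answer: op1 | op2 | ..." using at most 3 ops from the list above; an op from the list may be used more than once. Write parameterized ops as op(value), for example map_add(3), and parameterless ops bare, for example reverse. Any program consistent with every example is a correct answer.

filter_gt(-7) | filter_gt(-1) | map_neg

Check, running the answer program on each example:
  [-32, 16, -24, -32, 7, 13, -9] -> [16, 7, 13] -> [16, 7, 13] -> [-16, -7, -13]
  [9, -47, 44] -> [9, 44] -> [9, 44] -> [-9, -44]
  [7, -35, 15, -4, 28, 44, 22, 38, 34, -29] -> [7, 15, -4, 28, 44, 22, 38, 34] -> [7, 15, 28, 44, 22, 38, 34] -> [-7, -15, -28, -44, -22, -38, -34]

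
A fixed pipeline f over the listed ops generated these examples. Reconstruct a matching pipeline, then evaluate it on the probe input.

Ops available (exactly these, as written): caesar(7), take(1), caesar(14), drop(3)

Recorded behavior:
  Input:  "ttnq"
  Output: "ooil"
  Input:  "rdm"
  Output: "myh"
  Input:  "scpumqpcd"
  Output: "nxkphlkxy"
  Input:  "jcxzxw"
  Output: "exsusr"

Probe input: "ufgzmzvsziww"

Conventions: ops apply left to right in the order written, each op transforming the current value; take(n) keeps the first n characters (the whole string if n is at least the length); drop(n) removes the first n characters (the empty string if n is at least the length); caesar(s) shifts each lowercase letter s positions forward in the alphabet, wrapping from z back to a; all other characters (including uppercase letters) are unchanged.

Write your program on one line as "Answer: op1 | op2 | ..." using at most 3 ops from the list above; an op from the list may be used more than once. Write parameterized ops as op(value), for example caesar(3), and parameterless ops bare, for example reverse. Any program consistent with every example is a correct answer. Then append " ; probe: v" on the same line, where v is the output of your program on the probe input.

caesar(7) | caesar(14) ; probe: "pabuhuqnudrr"

Check, running the answer program on each example:
  "ttnq" -> "aaux" -> "ooil"
  "rdm" -> "ykt" -> "myh"
  "scpumqpcd" -> "zjwbtxwjk" -> "nxkphlkxy"
  "jcxzxw" -> "qjeged" -> "exsusr"
  probe: "ufgzmzvsziww" -> "bmngtgczgpdd" -> "pabuhuqnudrr"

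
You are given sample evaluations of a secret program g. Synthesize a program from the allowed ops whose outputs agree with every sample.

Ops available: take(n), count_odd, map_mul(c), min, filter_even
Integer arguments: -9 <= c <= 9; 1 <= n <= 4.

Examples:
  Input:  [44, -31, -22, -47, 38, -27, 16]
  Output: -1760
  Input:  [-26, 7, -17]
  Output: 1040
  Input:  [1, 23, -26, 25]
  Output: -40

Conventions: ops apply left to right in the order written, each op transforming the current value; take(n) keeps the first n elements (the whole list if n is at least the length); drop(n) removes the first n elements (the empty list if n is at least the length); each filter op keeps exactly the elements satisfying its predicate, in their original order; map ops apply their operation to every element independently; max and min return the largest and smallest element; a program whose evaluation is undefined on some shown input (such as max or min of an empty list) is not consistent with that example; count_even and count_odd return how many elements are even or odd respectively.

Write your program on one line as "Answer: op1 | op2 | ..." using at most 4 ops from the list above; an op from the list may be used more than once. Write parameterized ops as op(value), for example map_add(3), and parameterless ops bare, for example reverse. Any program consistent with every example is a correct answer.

map_mul(8) | take(1) | map_mul(-5) | min

Check, running the answer program on each example:
  [44, -31, -22, -47, 38, -27, 16] -> [352, -248, -176, -376, 304, -216, 128] -> [352] -> [-1760] -> -1760
  [-26, 7, -17] -> [-208, 56, -136] -> [-208] -> [1040] -> 1040
  [1, 23, -26, 25] -> [8, 184, -208, 200] -> [8] -> [-40] -> -40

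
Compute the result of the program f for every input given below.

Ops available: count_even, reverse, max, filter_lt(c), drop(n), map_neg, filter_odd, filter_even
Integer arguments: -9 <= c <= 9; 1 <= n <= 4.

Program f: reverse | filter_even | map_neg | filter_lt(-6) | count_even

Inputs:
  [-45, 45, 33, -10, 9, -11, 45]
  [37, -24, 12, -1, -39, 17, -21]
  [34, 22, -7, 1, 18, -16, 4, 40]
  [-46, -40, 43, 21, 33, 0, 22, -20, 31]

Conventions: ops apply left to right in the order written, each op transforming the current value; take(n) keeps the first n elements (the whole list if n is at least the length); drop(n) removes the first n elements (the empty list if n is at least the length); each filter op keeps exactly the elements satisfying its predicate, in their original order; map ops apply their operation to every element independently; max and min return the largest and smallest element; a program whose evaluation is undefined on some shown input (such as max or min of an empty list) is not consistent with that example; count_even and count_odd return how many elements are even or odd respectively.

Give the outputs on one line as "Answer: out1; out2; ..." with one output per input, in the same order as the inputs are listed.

Execution, op by op:
  [-45, 45, 33, -10, 9, -11, 45] -> [45, -11, 9, -10, 33, 45, -45] -> [-10] -> [10] -> [] -> 0
  [37, -24, 12, -1, -39, 17, -21] -> [-21, 17, -39, -1, 12, -24, 37] -> [12, -24] -> [-12, 24] -> [-12] -> 1
  [34, 22, -7, 1, 18, -16, 4, 40] -> [40, 4, -16, 18, 1, -7, 22, 34] -> [40, 4, -16, 18, 22, 34] -> [-40, -4, 16, -18, -22, -34] -> [-40, -18, -22, -34] -> 4
  [-46, -40, 43, 21, 33, 0, 22, -20, 31] -> [31, -20, 22, 0, 33, 21, 43, -40, -46] -> [-20, 22, 0, -40, -46] -> [20, -22, 0, 40, 46] -> [-22] -> 1

0; 1; 4; 1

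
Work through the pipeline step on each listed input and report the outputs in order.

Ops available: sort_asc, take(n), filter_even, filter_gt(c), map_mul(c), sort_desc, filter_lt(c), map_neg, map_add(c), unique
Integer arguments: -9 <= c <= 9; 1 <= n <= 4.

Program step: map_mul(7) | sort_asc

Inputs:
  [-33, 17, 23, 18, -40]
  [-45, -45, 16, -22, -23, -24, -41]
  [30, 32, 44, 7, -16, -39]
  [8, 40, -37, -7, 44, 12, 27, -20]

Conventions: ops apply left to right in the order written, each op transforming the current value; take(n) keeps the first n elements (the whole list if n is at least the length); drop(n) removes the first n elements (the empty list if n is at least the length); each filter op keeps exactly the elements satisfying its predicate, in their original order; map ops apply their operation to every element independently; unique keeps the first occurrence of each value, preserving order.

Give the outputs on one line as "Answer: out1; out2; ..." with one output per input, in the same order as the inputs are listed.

[-280, -231, 119, 126, 161]; [-315, -315, -287, -168, -161, -154, 112]; [-273, -112, 49, 210, 224, 308]; [-259, -140, -49, 56, 84, 189, 280, 308]

Execution, op by op:
  [-33, 17, 23, 18, -40] -> [-231, 119, 161, 126, -280] -> [-280, -231, 119, 126, 161]
  [-45, -45, 16, -22, -23, -24, -41] -> [-315, -315, 112, -154, -161, -168, -287] -> [-315, -315, -287, -168, -161, -154, 112]
  [30, 32, 44, 7, -16, -39] -> [210, 224, 308, 49, -112, -273] -> [-273, -112, 49, 210, 224, 308]
  [8, 40, -37, -7, 44, 12, 27, -20] -> [56, 280, -259, -49, 308, 84, 189, -140] -> [-259, -140, -49, 56, 84, 189, 280, 308]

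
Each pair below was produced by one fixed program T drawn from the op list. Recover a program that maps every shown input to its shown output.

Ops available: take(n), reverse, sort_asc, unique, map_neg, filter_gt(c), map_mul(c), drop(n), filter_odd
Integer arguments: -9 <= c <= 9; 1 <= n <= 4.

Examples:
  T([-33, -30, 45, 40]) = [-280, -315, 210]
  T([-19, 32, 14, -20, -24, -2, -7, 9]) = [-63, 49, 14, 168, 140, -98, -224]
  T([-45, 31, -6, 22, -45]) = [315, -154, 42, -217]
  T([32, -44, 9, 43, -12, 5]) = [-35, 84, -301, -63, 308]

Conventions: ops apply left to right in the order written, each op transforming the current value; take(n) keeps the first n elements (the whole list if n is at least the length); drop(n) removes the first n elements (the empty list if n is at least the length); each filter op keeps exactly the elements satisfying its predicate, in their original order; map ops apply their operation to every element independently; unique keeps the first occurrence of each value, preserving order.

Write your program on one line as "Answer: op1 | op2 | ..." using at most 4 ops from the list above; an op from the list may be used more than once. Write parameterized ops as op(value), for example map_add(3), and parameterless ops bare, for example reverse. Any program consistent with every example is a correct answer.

drop(1) | map_mul(7) | reverse | map_neg

Check, running the answer program on each example:
  [-33, -30, 45, 40] -> [-30, 45, 40] -> [-210, 315, 280] -> [280, 315, -210] -> [-280, -315, 210]
  [-19, 32, 14, -20, -24, -2, -7, 9] -> [32, 14, -20, -24, -2, -7, 9] -> [224, 98, -140, -168, -14, -49, 63] -> [63, -49, -14, -168, -140, 98, 224] -> [-63, 49, 14, 168, 140, -98, -224]
  [-45, 31, -6, 22, -45] -> [31, -6, 22, -45] -> [217, -42, 154, -315] -> [-315, 154, -42, 217] -> [315, -154, 42, -217]
  [32, -44, 9, 43, -12, 5] -> [-44, 9, 43, -12, 5] -> [-308, 63, 301, -84, 35] -> [35, -84, 301, 63, -308] -> [-35, 84, -301, -63, 308]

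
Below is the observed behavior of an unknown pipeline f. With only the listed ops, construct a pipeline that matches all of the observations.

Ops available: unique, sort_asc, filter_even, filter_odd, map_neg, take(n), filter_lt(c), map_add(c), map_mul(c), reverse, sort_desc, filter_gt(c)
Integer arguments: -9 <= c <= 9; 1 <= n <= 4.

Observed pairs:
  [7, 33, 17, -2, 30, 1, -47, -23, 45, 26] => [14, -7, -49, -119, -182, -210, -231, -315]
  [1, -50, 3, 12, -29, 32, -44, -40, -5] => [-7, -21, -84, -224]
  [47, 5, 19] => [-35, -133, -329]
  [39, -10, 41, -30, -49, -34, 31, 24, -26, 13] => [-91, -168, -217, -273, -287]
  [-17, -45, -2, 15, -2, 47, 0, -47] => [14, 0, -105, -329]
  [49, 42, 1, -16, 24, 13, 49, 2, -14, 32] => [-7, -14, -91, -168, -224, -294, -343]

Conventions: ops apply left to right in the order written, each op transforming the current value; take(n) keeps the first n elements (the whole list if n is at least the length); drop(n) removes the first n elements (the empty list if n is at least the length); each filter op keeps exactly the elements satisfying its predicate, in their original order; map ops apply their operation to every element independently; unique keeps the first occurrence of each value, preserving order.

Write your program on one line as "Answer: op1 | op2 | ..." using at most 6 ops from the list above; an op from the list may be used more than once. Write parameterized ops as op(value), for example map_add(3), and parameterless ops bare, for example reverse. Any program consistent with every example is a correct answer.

reverse | unique | filter_gt(-5) | map_mul(-7) | sort_desc

Check, running the answer program on each example:
  [7, 33, 17, -2, 30, 1, -47, -23, 45, 26] -> [26, 45, -23, -47, 1, 30, -2, 17, 33, 7] -> [26, 45, -23, -47, 1, 30, -2, 17, 33, 7] -> [26, 45, 1, 30, -2, 17, 33, 7] -> [-182, -315, -7, -210, 14, -119, -231, -49] -> [14, -7, -49, -119, -182, -210, -231, -315]
  [1, -50, 3, 12, -29, 32, -44, -40, -5] -> [-5, -40, -44, 32, -29, 12, 3, -50, 1] -> [-5, -40, -44, 32, -29, 12, 3, -50, 1] -> [32, 12, 3, 1] -> [-224, -84, -21, -7] -> [-7, -21, -84, -224]
  [47, 5, 19] -> [19, 5, 47] -> [19, 5, 47] -> [19, 5, 47] -> [-133, -35, -329] -> [-35, -133, -329]
  [39, -10, 41, -30, -49, -34, 31, 24, -26, 13] -> [13, -26, 24, 31, -34, -49, -30, 41, -10, 39] -> [13, -26, 24, 31, -34, -49, -30, 41, -10, 39] -> [13, 24, 31, 41, 39] -> [-91, -168, -217, -287, -273] -> [-91, -168, -217, -273, -287]
  [-17, -45, -2, 15, -2, 47, 0, -47] -> [-47, 0, 47, -2, 15, -2, -45, -17] -> [-47, 0, 47, -2, 15, -45, -17] -> [0, 47, -2, 15] -> [0, -329, 14, -105] -> [14, 0, -105, -329]
  [49, 42, 1, -16, 24, 13, 49, 2, -14, 32] -> [32, -14, 2, 49, 13, 24, -16, 1, 42, 49] -> [32, -14, 2, 49, 13, 24, -16, 1, 42] -> [32, 2, 49, 13, 24, 1, 42] -> [-224, -14, -343, -91, -168, -7, -294] -> [-7, -14, -91, -168, -224, -294, -343]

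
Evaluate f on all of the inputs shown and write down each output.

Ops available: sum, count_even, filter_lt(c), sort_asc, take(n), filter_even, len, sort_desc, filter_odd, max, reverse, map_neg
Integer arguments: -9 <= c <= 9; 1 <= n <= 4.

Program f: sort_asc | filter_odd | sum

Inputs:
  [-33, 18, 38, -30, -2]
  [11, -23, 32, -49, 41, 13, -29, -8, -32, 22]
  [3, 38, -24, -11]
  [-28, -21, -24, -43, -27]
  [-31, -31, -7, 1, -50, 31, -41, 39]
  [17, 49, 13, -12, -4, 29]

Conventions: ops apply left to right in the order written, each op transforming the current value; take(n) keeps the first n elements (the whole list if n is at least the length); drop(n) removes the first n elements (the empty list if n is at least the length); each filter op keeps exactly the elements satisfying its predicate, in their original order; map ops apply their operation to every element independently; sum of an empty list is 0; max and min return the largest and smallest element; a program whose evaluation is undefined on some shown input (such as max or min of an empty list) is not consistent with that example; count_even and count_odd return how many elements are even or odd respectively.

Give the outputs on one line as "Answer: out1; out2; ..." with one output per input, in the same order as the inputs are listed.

Execution, op by op:
  [-33, 18, 38, -30, -2] -> [-33, -30, -2, 18, 38] -> [-33] -> -33
  [11, -23, 32, -49, 41, 13, -29, -8, -32, 22] -> [-49, -32, -29, -23, -8, 11, 13, 22, 32, 41] -> [-49, -29, -23, 11, 13, 41] -> -36
  [3, 38, -24, -11] -> [-24, -11, 3, 38] -> [-11, 3] -> -8
  [-28, -21, -24, -43, -27] -> [-43, -28, -27, -24, -21] -> [-43, -27, -21] -> -91
  [-31, -31, -7, 1, -50, 31, -41, 39] -> [-50, -41, -31, -31, -7, 1, 31, 39] -> [-41, -31, -31, -7, 1, 31, 39] -> -39
  [17, 49, 13, -12, -4, 29] -> [-12, -4, 13, 17, 29, 49] -> [13, 17, 29, 49] -> 108

-33; -36; -8; -91; -39; 108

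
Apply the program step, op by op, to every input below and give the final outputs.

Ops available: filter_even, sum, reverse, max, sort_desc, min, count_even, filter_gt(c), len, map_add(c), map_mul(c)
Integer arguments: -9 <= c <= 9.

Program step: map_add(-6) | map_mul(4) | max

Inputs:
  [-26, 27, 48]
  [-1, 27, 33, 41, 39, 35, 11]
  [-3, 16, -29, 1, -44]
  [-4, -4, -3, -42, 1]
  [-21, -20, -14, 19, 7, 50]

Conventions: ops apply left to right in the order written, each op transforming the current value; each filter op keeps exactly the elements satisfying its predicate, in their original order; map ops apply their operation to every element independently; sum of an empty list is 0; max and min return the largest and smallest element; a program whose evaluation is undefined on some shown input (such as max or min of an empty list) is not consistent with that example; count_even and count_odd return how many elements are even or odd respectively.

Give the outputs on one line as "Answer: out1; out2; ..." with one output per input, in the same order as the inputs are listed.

Execution, op by op:
  [-26, 27, 48] -> [-32, 21, 42] -> [-128, 84, 168] -> 168
  [-1, 27, 33, 41, 39, 35, 11] -> [-7, 21, 27, 35, 33, 29, 5] -> [-28, 84, 108, 140, 132, 116, 20] -> 140
  [-3, 16, -29, 1, -44] -> [-9, 10, -35, -5, -50] -> [-36, 40, -140, -20, -200] -> 40
  [-4, -4, -3, -42, 1] -> [-10, -10, -9, -48, -5] -> [-40, -40, -36, -192, -20] -> -20
  [-21, -20, -14, 19, 7, 50] -> [-27, -26, -20, 13, 1, 44] -> [-108, -104, -80, 52, 4, 176] -> 176

168; 140; 40; -20; 176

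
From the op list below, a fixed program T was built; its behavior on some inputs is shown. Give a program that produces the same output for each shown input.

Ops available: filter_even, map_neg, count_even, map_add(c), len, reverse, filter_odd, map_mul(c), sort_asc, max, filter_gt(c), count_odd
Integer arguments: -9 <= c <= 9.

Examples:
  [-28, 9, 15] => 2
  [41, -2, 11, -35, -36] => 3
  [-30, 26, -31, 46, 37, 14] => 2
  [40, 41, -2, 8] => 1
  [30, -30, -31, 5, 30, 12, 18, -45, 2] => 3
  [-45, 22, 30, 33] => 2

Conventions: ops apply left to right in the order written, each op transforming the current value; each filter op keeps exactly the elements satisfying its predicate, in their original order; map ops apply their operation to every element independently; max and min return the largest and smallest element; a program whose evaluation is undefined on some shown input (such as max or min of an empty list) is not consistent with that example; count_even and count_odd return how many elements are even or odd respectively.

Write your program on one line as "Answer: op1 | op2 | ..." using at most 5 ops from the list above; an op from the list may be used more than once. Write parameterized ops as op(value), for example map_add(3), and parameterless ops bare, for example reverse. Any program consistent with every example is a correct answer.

map_neg | map_add(-5) | sort_asc | reverse | count_even

Check, running the answer program on each example:
  [-28, 9, 15] -> [28, -9, -15] -> [23, -14, -20] -> [-20, -14, 23] -> [23, -14, -20] -> 2
  [41, -2, 11, -35, -36] -> [-41, 2, -11, 35, 36] -> [-46, -3, -16, 30, 31] -> [-46, -16, -3, 30, 31] -> [31, 30, -3, -16, -46] -> 3
  [-30, 26, -31, 46, 37, 14] -> [30, -26, 31, -46, -37, -14] -> [25, -31, 26, -51, -42, -19] -> [-51, -42, -31, -19, 25, 26] -> [26, 25, -19, -31, -42, -51] -> 2
  [40, 41, -2, 8] -> [-40, -41, 2, -8] -> [-45, -46, -3, -13] -> [-46, -45, -13, -3] -> [-3, -13, -45, -46] -> 1
  [30, -30, -31, 5, 30, 12, 18, -45, 2] -> [-30, 30, 31, -5, -30, -12, -18, 45, -2] -> [-35, 25, 26, -10, -35, -17, -23, 40, -7] -> [-35, -35, -23, -17, -10, -7, 25, 26, 40] -> [40, 26, 25, -7, -10, -17, -23, -35, -35] -> 3
  [-45, 22, 30, 33] -> [45, -22, -30, -33] -> [40, -27, -35, -38] -> [-38, -35, -27, 40] -> [40, -27, -35, -38] -> 2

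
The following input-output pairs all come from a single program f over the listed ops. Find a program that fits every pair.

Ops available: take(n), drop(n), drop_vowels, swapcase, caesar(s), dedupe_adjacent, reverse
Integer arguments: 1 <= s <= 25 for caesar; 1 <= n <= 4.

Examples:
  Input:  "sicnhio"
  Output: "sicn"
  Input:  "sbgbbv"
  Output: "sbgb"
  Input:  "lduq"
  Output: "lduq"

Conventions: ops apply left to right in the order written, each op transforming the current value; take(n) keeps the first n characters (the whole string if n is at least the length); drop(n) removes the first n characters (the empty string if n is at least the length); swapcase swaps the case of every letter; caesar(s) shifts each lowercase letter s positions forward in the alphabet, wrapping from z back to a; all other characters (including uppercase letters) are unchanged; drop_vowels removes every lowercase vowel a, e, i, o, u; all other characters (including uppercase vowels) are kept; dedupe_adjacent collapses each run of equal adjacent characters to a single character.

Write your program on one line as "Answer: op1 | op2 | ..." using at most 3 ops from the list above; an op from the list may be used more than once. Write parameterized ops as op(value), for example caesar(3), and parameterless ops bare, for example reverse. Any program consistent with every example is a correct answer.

swapcase | take(4) | swapcase

Check, running the answer program on each example:
  "sicnhio" -> "SICNHIO" -> "SICN" -> "sicn"
  "sbgbbv" -> "SBGBBV" -> "SBGB" -> "sbgb"
  "lduq" -> "LDUQ" -> "LDUQ" -> "lduq"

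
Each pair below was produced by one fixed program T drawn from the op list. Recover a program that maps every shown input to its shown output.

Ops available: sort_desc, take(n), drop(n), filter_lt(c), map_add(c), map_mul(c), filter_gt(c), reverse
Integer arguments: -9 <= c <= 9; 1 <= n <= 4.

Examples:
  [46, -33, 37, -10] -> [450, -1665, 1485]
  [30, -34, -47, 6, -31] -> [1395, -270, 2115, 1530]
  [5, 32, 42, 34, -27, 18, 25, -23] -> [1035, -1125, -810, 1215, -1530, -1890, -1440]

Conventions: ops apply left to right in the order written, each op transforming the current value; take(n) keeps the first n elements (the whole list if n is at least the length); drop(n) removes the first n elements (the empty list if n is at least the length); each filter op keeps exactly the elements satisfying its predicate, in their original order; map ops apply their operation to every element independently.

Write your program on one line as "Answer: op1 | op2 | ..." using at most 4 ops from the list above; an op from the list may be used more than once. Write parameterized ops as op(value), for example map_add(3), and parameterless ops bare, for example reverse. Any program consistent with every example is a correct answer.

map_mul(5) | map_mul(-9) | drop(1) | reverse

Check, running the answer program on each example:
  [46, -33, 37, -10] -> [230, -165, 185, -50] -> [-2070, 1485, -1665, 450] -> [1485, -1665, 450] -> [450, -1665, 1485]
  [30, -34, -47, 6, -31] -> [150, -170, -235, 30, -155] -> [-1350, 1530, 2115, -270, 1395] -> [1530, 2115, -270, 1395] -> [1395, -270, 2115, 1530]
  [5, 32, 42, 34, -27, 18, 25, -23] -> [25, 160, 210, 170, -135, 90, 125, -115] -> [-225, -1440, -1890, -1530, 1215, -810, -1125, 1035] -> [-1440, -1890, -1530, 1215, -810, -1125, 1035] -> [1035, -1125, -810, 1215, -1530, -1890, -1440]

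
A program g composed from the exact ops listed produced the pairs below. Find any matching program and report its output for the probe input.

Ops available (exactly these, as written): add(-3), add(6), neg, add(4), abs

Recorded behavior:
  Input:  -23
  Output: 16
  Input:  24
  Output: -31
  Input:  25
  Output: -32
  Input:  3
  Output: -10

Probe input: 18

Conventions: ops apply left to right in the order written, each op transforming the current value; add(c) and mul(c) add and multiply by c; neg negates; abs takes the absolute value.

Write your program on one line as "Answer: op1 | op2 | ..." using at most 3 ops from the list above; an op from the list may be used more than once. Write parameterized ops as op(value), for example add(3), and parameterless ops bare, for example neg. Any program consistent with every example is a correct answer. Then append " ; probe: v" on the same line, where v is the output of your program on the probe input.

add(4) | neg | add(-3) ; probe: -25

Check, running the answer program on each example:
  -23 -> -19 -> 19 -> 16
  24 -> 28 -> -28 -> -31
  25 -> 29 -> -29 -> -32
  3 -> 7 -> -7 -> -10
  probe: 18 -> 22 -> -22 -> -25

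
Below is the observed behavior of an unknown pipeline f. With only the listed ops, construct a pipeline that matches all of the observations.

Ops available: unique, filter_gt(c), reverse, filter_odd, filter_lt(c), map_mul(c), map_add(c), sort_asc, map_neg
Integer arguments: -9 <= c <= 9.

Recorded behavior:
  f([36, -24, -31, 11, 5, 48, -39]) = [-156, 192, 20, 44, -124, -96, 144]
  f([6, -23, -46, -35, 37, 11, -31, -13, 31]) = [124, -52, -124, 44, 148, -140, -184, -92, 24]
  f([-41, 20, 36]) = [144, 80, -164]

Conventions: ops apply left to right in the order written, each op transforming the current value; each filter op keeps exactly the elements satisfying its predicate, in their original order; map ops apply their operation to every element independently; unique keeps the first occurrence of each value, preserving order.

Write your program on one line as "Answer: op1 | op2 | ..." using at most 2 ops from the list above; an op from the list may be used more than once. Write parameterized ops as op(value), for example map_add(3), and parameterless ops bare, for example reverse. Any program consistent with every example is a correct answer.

reverse | map_mul(4)

Check, running the answer program on each example:
  [36, -24, -31, 11, 5, 48, -39] -> [-39, 48, 5, 11, -31, -24, 36] -> [-156, 192, 20, 44, -124, -96, 144]
  [6, -23, -46, -35, 37, 11, -31, -13, 31] -> [31, -13, -31, 11, 37, -35, -46, -23, 6] -> [124, -52, -124, 44, 148, -140, -184, -92, 24]
  [-41, 20, 36] -> [36, 20, -41] -> [144, 80, -164]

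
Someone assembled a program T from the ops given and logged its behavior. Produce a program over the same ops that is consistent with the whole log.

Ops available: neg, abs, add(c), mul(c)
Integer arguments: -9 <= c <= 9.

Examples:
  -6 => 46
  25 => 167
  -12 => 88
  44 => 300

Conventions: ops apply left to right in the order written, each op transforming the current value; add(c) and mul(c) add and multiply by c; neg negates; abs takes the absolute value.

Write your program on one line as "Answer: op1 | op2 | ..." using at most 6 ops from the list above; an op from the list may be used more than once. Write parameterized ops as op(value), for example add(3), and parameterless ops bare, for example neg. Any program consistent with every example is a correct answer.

mul(7) | neg | add(6) | abs | add(-4) | add(2)

Check, running the answer program on each example:
  -6 -> -42 -> 42 -> 48 -> 48 -> 44 -> 46
  25 -> 175 -> -175 -> -169 -> 169 -> 165 -> 167
  -12 -> -84 -> 84 -> 90 -> 90 -> 86 -> 88
  44 -> 308 -> -308 -> -302 -> 302 -> 298 -> 300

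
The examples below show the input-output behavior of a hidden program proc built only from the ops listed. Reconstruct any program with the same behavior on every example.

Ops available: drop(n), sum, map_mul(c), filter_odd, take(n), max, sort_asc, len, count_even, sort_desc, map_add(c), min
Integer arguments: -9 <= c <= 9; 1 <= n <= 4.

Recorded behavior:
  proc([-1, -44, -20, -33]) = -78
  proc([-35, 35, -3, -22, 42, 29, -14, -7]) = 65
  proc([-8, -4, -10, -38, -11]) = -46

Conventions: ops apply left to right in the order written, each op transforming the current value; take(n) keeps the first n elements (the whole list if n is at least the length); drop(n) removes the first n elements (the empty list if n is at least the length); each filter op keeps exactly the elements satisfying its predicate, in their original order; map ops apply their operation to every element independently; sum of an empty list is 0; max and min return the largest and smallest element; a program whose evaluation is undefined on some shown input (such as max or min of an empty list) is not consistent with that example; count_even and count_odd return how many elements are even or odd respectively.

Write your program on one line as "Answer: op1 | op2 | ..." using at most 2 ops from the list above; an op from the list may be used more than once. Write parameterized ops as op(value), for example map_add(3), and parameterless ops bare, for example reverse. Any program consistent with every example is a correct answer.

map_add(5) | sum

Check, running the answer program on each example:
  [-1, -44, -20, -33] -> [4, -39, -15, -28] -> -78
  [-35, 35, -3, -22, 42, 29, -14, -7] -> [-30, 40, 2, -17, 47, 34, -9, -2] -> 65
  [-8, -4, -10, -38, -11] -> [-3, 1, -5, -33, -6] -> -46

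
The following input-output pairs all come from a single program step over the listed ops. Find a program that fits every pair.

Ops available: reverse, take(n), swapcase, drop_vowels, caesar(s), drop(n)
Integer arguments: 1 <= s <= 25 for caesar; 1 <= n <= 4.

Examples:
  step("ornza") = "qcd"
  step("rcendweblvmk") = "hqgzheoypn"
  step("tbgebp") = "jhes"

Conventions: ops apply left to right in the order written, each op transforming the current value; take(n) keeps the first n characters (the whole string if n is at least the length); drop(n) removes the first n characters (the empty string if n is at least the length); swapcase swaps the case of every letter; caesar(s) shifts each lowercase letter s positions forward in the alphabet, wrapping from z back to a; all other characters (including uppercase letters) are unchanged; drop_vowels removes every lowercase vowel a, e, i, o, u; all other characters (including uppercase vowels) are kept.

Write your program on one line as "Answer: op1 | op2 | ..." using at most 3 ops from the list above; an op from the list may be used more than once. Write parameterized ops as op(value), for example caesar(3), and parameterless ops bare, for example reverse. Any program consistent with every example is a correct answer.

caesar(3) | drop(2)

Check, running the answer program on each example:
  "ornza" -> "ruqcd" -> "qcd"
  "rcendweblvmk" -> "ufhqgzheoypn" -> "hqgzheoypn"
  "tbgebp" -> "wejhes" -> "jhes"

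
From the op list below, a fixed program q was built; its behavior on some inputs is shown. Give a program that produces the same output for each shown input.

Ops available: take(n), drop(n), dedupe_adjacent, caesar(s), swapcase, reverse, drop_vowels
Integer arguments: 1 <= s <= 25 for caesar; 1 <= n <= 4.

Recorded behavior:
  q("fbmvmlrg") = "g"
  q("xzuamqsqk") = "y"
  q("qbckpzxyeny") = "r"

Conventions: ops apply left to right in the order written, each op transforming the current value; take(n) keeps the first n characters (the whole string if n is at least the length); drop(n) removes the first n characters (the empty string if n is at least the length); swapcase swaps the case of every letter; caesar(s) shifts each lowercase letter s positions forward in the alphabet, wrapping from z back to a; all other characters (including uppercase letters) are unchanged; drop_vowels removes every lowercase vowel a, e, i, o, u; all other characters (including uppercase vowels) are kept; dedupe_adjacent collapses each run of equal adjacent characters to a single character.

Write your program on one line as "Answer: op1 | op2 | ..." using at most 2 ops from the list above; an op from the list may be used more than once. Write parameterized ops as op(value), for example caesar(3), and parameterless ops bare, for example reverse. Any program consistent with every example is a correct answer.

caesar(1) | take(1)

Check, running the answer program on each example:
  "fbmvmlrg" -> "gcnwnmsh" -> "g"
  "xzuamqsqk" -> "yavbnrtrl" -> "y"
  "qbckpzxyeny" -> "rcdlqayzfoz" -> "r"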